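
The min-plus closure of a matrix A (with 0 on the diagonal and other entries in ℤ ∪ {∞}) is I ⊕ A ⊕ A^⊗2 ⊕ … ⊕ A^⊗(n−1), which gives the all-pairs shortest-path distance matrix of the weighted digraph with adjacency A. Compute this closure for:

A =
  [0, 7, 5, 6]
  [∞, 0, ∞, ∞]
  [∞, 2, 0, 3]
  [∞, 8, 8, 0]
Closure =
  [0, 7, 5, 6]
  [∞, 0, ∞, ∞]
  [∞, 2, 0, 3]
  [∞, 8, 8, 0]

This is the Floyd-Warshall all-pairs shortest-path computation. For each intermediate vertex k = 0, 1, …, 3, update dist[i][j] ← min(dist[i][j], dist[i][k] + dist[k][j]). The final matrix gives, for each (i, j), the minimum total weight of any directed path from i to j (possibly empty when i = j).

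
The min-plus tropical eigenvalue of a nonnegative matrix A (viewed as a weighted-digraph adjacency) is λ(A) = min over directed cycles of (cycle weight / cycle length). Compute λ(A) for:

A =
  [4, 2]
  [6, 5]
λ(A) = 4

Enumerate directed cycles and compute their means (weight / length). Sample:
  cycle 0 → 0: weight = 4, length = 1, mean = 4/1 ≈ 4.000
  cycle 1 → 1: weight = 5, length = 1, mean = 5/1 ≈ 5.000
  cycle 0 → 1 → 0: weight = 8, length = 2, mean = 8/2 ≈ 4.000
  cycle 1 → 0 → 1: weight = 8, length = 2, mean = 8/2 ≈ 4.000
Minimum mean = 4.000, attained e.g. along the cycle 0 → 0 with weight 4 and length 1. So λ(A) = 4/1 = 4.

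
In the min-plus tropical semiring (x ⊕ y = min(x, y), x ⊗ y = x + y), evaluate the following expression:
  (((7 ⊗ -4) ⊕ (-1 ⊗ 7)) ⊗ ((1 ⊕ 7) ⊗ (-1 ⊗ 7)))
(((7 ⊗ -4) ⊕ (-1 ⊗ 7)) ⊗ ((1 ⊕ 7) ⊗ (-1 ⊗ 7))) = 10

Expand innermost to outermost. Recall ⊕ takes the minimum of its arguments and ⊗ takes their sum. Working out the expression (((7 ⊗ -4) ⊕ (-1 ⊗ 7)) ⊗ ((1 ⊕ 7) ⊗ (-1 ⊗ 7))) gives 10.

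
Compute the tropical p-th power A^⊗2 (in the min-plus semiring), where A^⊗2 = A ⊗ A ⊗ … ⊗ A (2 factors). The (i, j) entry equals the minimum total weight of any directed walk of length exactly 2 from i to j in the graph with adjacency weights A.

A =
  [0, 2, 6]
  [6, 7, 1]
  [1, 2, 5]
A^⊗2 =
  [0, 2, 3]
  [2, 3, 6]
  [1, 3, 3]

Each entry (A^⊗2)_ij equals the minimum over all length-2 walks i = v_0 → v_1 → … → v_2 = j of Σ_t A[v_t][v_{t+1}]. For example, for (i, j) = (0, 2) we minimise over 3 possible intermediate vertex sequences; the minimum is 3, attained along the walk 0 → 1 → 2.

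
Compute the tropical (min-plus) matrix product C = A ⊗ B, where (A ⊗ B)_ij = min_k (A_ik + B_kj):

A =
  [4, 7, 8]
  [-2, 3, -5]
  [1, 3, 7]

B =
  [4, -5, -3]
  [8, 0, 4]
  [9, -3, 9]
A ⊗ B =
  [8, -1, 1]
  [2, -8, -5]
  [5, -4, -2]

Apply the min-plus product entry-by-entry:
  C[0][0] = min over k of (A[0][0] + B[0][0] = 4 + 4 = 8, A[0][1] + B[1][0] = 7 + 8 = 15, A[0][2] + B[2][0] = 8 + 9 = 17) = 8 (attained at k = 0)
  C[0][1] = min over k of (A[0][0] + B[0][1] = 4 + -5 = -1, A[0][1] + B[1][1] = 7 + 0 = 7, A[0][2] + B[2][1] = 8 + -3 = 5) = -1 (attained at k = 0)
  C[0][2] = min over k of (A[0][0] + B[0][2] = 4 + -3 = 1, A[0][1] + B[1][2] = 7 + 4 = 11, A[0][2] + B[2][2] = 8 + 9 = 17) = 1 (attained at k = 0)
  C[1][0] = min over k of (A[1][0] + B[0][0] = -2 + 4 = 2, A[1][1] + B[1][0] = 3 + 8 = 11, A[1][2] + B[2][0] = -5 + 9 = 4) = 2 (attained at k = 0)
  C[1][1] = min over k of (A[1][0] + B[0][1] = -2 + -5 = -7, A[1][1] + B[1][1] = 3 + 0 = 3, A[1][2] + B[2][1] = -5 + -3 = -8) = -8 (attained at k = 2)
  C[1][2] = min over k of (A[1][0] + B[0][2] = -2 + -3 = -5, A[1][1] + B[1][2] = 3 + 4 = 7, A[1][2] + B[2][2] = -5 + 9 = 4) = -5 (attained at k = 0)
  C[2][0] = min over k of (A[2][0] + B[0][0] = 1 + 4 = 5, A[2][1] + B[1][0] = 3 + 8 = 11, A[2][2] + B[2][0] = 7 + 9 = 16) = 5 (attained at k = 0)
  C[2][1] = min over k of (A[2][0] + B[0][1] = 1 + -5 = -4, A[2][1] + B[1][1] = 3 + 0 = 3, A[2][2] + B[2][1] = 7 + -3 = 4) = -4 (attained at k = 0)
  C[2][2] = min over k of (A[2][0] + B[0][2] = 1 + -3 = -2, A[2][1] + B[1][2] = 3 + 4 = 7, A[2][2] + B[2][2] = 7 + 9 = 16) = -2 (attained at k = 0)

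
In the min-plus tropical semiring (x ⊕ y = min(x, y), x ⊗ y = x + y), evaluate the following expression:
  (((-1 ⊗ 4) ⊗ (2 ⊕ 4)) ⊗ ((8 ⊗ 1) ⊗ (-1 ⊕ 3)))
(((-1 ⊗ 4) ⊗ (2 ⊕ 4)) ⊗ ((8 ⊗ 1) ⊗ (-1 ⊕ 3))) = 13

Expand innermost to outermost. Recall ⊕ takes the minimum of its arguments and ⊗ takes their sum. Working out the expression (((-1 ⊗ 4) ⊗ (2 ⊕ 4)) ⊗ ((8 ⊗ 1) ⊗ (-1 ⊕ 3))) gives 13.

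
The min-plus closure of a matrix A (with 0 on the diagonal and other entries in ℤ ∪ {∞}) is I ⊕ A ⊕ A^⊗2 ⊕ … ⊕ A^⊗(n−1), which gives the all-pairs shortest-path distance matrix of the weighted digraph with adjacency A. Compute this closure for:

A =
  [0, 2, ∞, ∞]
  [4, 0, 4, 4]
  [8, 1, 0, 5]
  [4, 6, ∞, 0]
Closure =
  [0, 2, 6, 6]
  [4, 0, 4, 4]
  [5, 1, 0, 5]
  [4, 6, 10, 0]

This is the Floyd-Warshall all-pairs shortest-path computation. For each intermediate vertex k = 0, 1, …, 3, update dist[i][j] ← min(dist[i][j], dist[i][k] + dist[k][j]). The final matrix gives, for each (i, j), the minimum total weight of any directed path from i to j (possibly empty when i = j).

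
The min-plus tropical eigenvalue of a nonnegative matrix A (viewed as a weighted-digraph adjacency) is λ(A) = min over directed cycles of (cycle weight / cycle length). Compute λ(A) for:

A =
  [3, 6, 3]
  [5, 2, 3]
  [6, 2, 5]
λ(A) = 2

Enumerate directed cycles and compute their means (weight / length). Sample:
  cycle 0 → 0: weight = 3, length = 1, mean = 3/1 ≈ 3.000
  cycle 1 → 1: weight = 2, length = 1, mean = 2/1 ≈ 2.000
  cycle 2 → 2: weight = 5, length = 1, mean = 5/1 ≈ 5.000
  cycle 0 → 1 → 0: weight = 11, length = 2, mean = 11/2 ≈ 5.500
  cycle 0 → 2 → 0: weight = 9, length = 2, mean = 9/2 ≈ 4.500
  cycle 1 → 0 → 1: weight = 11, length = 2, mean = 11/2 ≈ 5.500
Minimum mean = 2.000, attained e.g. along the cycle 1 → 1 with weight 2 and length 1. So λ(A) = 2/1 = 2.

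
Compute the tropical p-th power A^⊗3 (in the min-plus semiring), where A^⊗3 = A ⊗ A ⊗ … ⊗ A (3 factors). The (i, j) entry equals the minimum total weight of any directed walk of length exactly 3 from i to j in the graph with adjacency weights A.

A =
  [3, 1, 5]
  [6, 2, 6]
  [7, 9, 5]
A^⊗3 =
  [9, 5, 9]
  [10, 6, 10]
  [13, 10, 14]

Each entry (A^⊗3)_ij equals the minimum over all length-3 walks i = v_0 → v_1 → … → v_3 = j of Σ_t A[v_t][v_{t+1}]. For example, for (i, j) = (0, 2) we minimise over 9 possible intermediate vertex sequences; the minimum is 9, attained along the walk 0 → 1 → 1 → 2.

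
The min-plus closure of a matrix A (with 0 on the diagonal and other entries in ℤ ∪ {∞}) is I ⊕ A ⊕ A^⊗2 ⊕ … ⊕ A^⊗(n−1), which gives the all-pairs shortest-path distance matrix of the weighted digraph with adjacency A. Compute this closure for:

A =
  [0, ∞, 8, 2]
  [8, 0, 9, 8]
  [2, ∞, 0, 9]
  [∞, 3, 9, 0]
Closure =
  [0, 5, 8, 2]
  [8, 0, 9, 8]
  [2, 7, 0, 4]
  [11, 3, 9, 0]

This is the Floyd-Warshall all-pairs shortest-path computation. For each intermediate vertex k = 0, 1, …, 3, update dist[i][j] ← min(dist[i][j], dist[i][k] + dist[k][j]). The final matrix gives, for each (i, j), the minimum total weight of any directed path from i to j (possibly empty when i = j).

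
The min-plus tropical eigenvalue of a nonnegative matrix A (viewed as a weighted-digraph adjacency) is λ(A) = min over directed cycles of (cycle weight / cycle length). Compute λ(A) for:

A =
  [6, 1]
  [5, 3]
λ(A) = 3

Enumerate directed cycles and compute their means (weight / length). Sample:
  cycle 0 → 0: weight = 6, length = 1, mean = 6/1 ≈ 6.000
  cycle 1 → 1: weight = 3, length = 1, mean = 3/1 ≈ 3.000
  cycle 0 → 1 → 0: weight = 6, length = 2, mean = 6/2 ≈ 3.000
  cycle 1 → 0 → 1: weight = 6, length = 2, mean = 6/2 ≈ 3.000
Minimum mean = 3.000, attained e.g. along the cycle 1 → 1 with weight 3 and length 1. So λ(A) = 3/1 = 3.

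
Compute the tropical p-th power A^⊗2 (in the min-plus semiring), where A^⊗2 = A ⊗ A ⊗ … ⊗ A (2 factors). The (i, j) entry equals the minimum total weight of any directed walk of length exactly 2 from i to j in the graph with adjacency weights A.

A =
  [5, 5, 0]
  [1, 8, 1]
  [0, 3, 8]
A^⊗2 =
  [0, 3, 5]
  [1, 4, 1]
  [4, 5, 0]

Each entry (A^⊗2)_ij equals the minimum over all length-2 walks i = v_0 → v_1 → … → v_2 = j of Σ_t A[v_t][v_{t+1}]. For example, for (i, j) = (0, 2) we minimise over 3 possible intermediate vertex sequences; the minimum is 5, attained along the walk 0 → 0 → 2.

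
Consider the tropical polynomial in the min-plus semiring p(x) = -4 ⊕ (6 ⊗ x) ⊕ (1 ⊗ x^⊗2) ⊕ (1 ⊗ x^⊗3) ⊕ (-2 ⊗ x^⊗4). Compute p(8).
p(8) = -4

A tropical monomial a ⊗ x^⊗i evaluates to a + i · x. Evaluating each term at x = 8:
  Term 0 contributes -4 + 0 · 8 = -4
  Term 1 contributes 6 + 1 · 8 = 14
  Term 2 contributes 1 + 2 · 8 = 17
  Term 3 contributes 1 + 3 · 8 = 25
  Term 4 contributes -2 + 4 · 8 = 30
p(8) = ⊕ of these = min[-4, 14, 17, 25, 30] = -4.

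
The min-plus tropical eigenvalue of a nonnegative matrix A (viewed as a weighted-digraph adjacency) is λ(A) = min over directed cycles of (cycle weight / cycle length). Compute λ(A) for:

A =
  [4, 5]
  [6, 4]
λ(A) = 4

Enumerate directed cycles and compute their means (weight / length). Sample:
  cycle 0 → 0: weight = 4, length = 1, mean = 4/1 ≈ 4.000
  cycle 1 → 1: weight = 4, length = 1, mean = 4/1 ≈ 4.000
  cycle 0 → 1 → 0: weight = 11, length = 2, mean = 11/2 ≈ 5.500
  cycle 1 → 0 → 1: weight = 11, length = 2, mean = 11/2 ≈ 5.500
Minimum mean = 4.000, attained e.g. along the cycle 0 → 0 with weight 4 and length 1. So λ(A) = 4/1 = 4.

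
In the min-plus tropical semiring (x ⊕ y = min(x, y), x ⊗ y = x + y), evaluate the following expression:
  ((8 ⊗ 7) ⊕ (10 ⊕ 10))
((8 ⊗ 7) ⊕ (10 ⊕ 10)) = 10

Expand innermost to outermost. Recall ⊕ takes the minimum of its arguments and ⊗ takes their sum. Working out the expression ((8 ⊗ 7) ⊕ (10 ⊕ 10)) gives 10.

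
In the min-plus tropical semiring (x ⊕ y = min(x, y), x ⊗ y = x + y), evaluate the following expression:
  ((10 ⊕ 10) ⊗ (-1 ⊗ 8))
((10 ⊕ 10) ⊗ (-1 ⊗ 8)) = 17

Expand innermost to outermost. Recall ⊕ takes the minimum of its arguments and ⊗ takes their sum. Working out the expression ((10 ⊕ 10) ⊗ (-1 ⊗ 8)) gives 17.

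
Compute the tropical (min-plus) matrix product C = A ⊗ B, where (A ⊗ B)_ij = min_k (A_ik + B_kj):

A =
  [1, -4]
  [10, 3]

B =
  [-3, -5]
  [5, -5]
A ⊗ B =
  [-2, -9]
  [7, -2]

Apply the min-plus product entry-by-entry:
  C[0][0] = min over k of (A[0][0] + B[0][0] = 1 + -3 = -2, A[0][1] + B[1][0] = -4 + 5 = 1) = -2 (attained at k = 0)
  C[0][1] = min over k of (A[0][0] + B[0][1] = 1 + -5 = -4, A[0][1] + B[1][1] = -4 + -5 = -9) = -9 (attained at k = 1)
  C[1][0] = min over k of (A[1][0] + B[0][0] = 10 + -3 = 7, A[1][1] + B[1][0] = 3 + 5 = 8) = 7 (attained at k = 0)
  C[1][1] = min over k of (A[1][0] + B[0][1] = 10 + -5 = 5, A[1][1] + B[1][1] = 3 + -5 = -2) = -2 (attained at k = 1)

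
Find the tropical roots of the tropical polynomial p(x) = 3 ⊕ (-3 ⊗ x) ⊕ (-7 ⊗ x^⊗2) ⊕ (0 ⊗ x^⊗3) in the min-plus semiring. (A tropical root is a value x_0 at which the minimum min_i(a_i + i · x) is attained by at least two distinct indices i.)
Roots: {-7, 4, 6}

Each tropical root is a break point of the lower envelope of the lines y = a_i + i · x (there are 4 lines, with slopes 0, 1, ..., 3). Only the lines that attain the minimum somewhere contribute to roots; other lines are dominated. Here the surviving (envelope) indices are i = 3, i = 2, i = 1, i = 0.
Intersections between consecutive envelope lines give the roots: for adjacent envelope indices i < j the intersection is x = (a_i − a_j) / (j − i). Reading off the sorted break points: {-7, 4, 6}.
Verification: at each break x_0, at least two indices attain the minimum of min_i(a_i + i · x_0).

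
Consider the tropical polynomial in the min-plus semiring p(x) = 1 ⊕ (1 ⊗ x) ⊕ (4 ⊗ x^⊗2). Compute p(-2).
p(-2) = -1

A tropical monomial a ⊗ x^⊗i evaluates to a + i · x. Evaluating each term at x = -2:
  Term 0 contributes 1 + 0 · -2 = 1
  Term 1 contributes 1 + 1 · -2 = -1
  Term 2 contributes 4 + 2 · -2 = 0
p(-2) = ⊕ of these = min[1, -1, 0] = -1.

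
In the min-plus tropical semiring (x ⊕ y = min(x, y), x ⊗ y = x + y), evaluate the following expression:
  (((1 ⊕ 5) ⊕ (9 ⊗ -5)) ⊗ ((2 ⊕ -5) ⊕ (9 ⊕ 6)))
(((1 ⊕ 5) ⊕ (9 ⊗ -5)) ⊗ ((2 ⊕ -5) ⊕ (9 ⊕ 6))) = -4

Expand innermost to outermost. Recall ⊕ takes the minimum of its arguments and ⊗ takes their sum. Working out the expression (((1 ⊕ 5) ⊕ (9 ⊗ -5)) ⊗ ((2 ⊕ -5) ⊕ (9 ⊕ 6))) gives -4.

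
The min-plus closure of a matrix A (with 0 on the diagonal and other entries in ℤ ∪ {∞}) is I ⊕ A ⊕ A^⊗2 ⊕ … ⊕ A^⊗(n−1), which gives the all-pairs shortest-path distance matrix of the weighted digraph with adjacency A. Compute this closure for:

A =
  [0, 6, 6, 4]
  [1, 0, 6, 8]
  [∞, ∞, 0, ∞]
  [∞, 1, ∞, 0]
Closure =
  [0, 5, 6, 4]
  [1, 0, 6, 5]
  [∞, ∞, 0, ∞]
  [2, 1, 7, 0]

This is the Floyd-Warshall all-pairs shortest-path computation. For each intermediate vertex k = 0, 1, …, 3, update dist[i][j] ← min(dist[i][j], dist[i][k] + dist[k][j]). The final matrix gives, for each (i, j), the minimum total weight of any directed path from i to j (possibly empty when i = j).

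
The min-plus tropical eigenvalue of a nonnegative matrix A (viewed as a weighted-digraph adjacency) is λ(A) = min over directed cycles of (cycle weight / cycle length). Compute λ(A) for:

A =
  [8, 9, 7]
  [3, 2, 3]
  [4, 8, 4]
λ(A) = 2

Enumerate directed cycles and compute their means (weight / length). Sample:
  cycle 0 → 0: weight = 8, length = 1, mean = 8/1 ≈ 8.000
  cycle 1 → 1: weight = 2, length = 1, mean = 2/1 ≈ 2.000
  cycle 2 → 2: weight = 4, length = 1, mean = 4/1 ≈ 4.000
  cycle 0 → 1 → 0: weight = 12, length = 2, mean = 12/2 ≈ 6.000
  cycle 0 → 2 → 0: weight = 11, length = 2, mean = 11/2 ≈ 5.500
  cycle 1 → 0 → 1: weight = 12, length = 2, mean = 12/2 ≈ 6.000
Minimum mean = 2.000, attained e.g. along the cycle 1 → 1 with weight 2 and length 1. So λ(A) = 2/1 = 2.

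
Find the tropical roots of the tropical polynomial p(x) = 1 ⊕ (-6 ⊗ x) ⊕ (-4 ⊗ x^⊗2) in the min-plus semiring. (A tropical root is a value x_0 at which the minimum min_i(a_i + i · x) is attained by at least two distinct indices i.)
Roots: {-2, 7}

Each tropical root is a break point of the lower envelope of the lines y = a_i + i · x (there are 3 lines, with slopes 0, 1, ..., 2). Only the lines that attain the minimum somewhere contribute to roots; other lines are dominated. Here the surviving (envelope) indices are i = 2, i = 1, i = 0.
Intersections between consecutive envelope lines give the roots: for adjacent envelope indices i < j the intersection is x = (a_i − a_j) / (j − i). Reading off the sorted break points: {-2, 7}.
Verification: at each break x_0, at least two indices attain the minimum of min_i(a_i + i · x_0).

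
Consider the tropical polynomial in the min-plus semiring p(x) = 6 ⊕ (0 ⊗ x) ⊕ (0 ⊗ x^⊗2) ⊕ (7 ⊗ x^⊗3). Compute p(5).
p(5) = 5

A tropical monomial a ⊗ x^⊗i evaluates to a + i · x. Evaluating each term at x = 5:
  Term 0 contributes 6 + 0 · 5 = 6
  Term 1 contributes 0 + 1 · 5 = 5
  Term 2 contributes 0 + 2 · 5 = 10
  Term 3 contributes 7 + 3 · 5 = 22
p(5) = ⊕ of these = min[6, 5, 10, 22] = 5.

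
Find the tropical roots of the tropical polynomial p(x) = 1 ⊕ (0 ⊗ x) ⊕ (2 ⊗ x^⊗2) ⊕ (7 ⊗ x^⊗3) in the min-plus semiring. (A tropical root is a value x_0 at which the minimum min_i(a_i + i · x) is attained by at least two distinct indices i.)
Roots: {-5, -2, 1}

Each tropical root is a break point of the lower envelope of the lines y = a_i + i · x (there are 4 lines, with slopes 0, 1, ..., 3). Only the lines that attain the minimum somewhere contribute to roots; other lines are dominated. Here the surviving (envelope) indices are i = 3, i = 2, i = 1, i = 0.
Intersections between consecutive envelope lines give the roots: for adjacent envelope indices i < j the intersection is x = (a_i − a_j) / (j − i). Reading off the sorted break points: {-5, -2, 1}.
Verification: at each break x_0, at least two indices attain the minimum of min_i(a_i + i · x_0).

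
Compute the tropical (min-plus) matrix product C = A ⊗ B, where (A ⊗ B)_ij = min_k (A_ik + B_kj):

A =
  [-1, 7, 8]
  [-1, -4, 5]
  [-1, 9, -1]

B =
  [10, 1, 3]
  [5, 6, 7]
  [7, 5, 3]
A ⊗ B =
  [9, 0, 2]
  [1, 0, 2]
  [6, 0, 2]

Apply the min-plus product entry-by-entry:
  C[0][0] = min over k of (A[0][0] + B[0][0] = -1 + 10 = 9, A[0][1] + B[1][0] = 7 + 5 = 12, A[0][2] + B[2][0] = 8 + 7 = 15) = 9 (attained at k = 0)
  C[0][1] = min over k of (A[0][0] + B[0][1] = -1 + 1 = 0, A[0][1] + B[1][1] = 7 + 6 = 13, A[0][2] + B[2][1] = 8 + 5 = 13) = 0 (attained at k = 0)
  C[0][2] = min over k of (A[0][0] + B[0][2] = -1 + 3 = 2, A[0][1] + B[1][2] = 7 + 7 = 14, A[0][2] + B[2][2] = 8 + 3 = 11) = 2 (attained at k = 0)
  C[1][0] = min over k of (A[1][0] + B[0][0] = -1 + 10 = 9, A[1][1] + B[1][0] = -4 + 5 = 1, A[1][2] + B[2][0] = 5 + 7 = 12) = 1 (attained at k = 1)
  C[1][1] = min over k of (A[1][0] + B[0][1] = -1 + 1 = 0, A[1][1] + B[1][1] = -4 + 6 = 2, A[1][2] + B[2][1] = 5 + 5 = 10) = 0 (attained at k = 0)
  C[1][2] = min over k of (A[1][0] + B[0][2] = -1 + 3 = 2, A[1][1] + B[1][2] = -4 + 7 = 3, A[1][2] + B[2][2] = 5 + 3 = 8) = 2 (attained at k = 0)
  C[2][0] = min over k of (A[2][0] + B[0][0] = -1 + 10 = 9, A[2][1] + B[1][0] = 9 + 5 = 14, A[2][2] + B[2][0] = -1 + 7 = 6) = 6 (attained at k = 2)
  C[2][1] = min over k of (A[2][0] + B[0][1] = -1 + 1 = 0, A[2][1] + B[1][1] = 9 + 6 = 15, A[2][2] + B[2][1] = -1 + 5 = 4) = 0 (attained at k = 0)
  C[2][2] = min over k of (A[2][0] + B[0][2] = -1 + 3 = 2, A[2][1] + B[1][2] = 9 + 7 = 16, A[2][2] + B[2][2] = -1 + 3 = 2) = 2 (attained at k = 0)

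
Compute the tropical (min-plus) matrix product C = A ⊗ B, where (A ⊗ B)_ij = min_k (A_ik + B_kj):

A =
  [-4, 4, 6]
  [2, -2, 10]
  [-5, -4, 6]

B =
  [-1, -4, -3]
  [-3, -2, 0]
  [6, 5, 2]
A ⊗ B =
  [-5, -8, -7]
  [-5, -4, -2]
  [-7, -9, -8]

Apply the min-plus product entry-by-entry:
  C[0][0] = min over k of (A[0][0] + B[0][0] = -4 + -1 = -5, A[0][1] + B[1][0] = 4 + -3 = 1, A[0][2] + B[2][0] = 6 + 6 = 12) = -5 (attained at k = 0)
  C[0][1] = min over k of (A[0][0] + B[0][1] = -4 + -4 = -8, A[0][1] + B[1][1] = 4 + -2 = 2, A[0][2] + B[2][1] = 6 + 5 = 11) = -8 (attained at k = 0)
  C[0][2] = min over k of (A[0][0] + B[0][2] = -4 + -3 = -7, A[0][1] + B[1][2] = 4 + 0 = 4, A[0][2] + B[2][2] = 6 + 2 = 8) = -7 (attained at k = 0)
  C[1][0] = min over k of (A[1][0] + B[0][0] = 2 + -1 = 1, A[1][1] + B[1][0] = -2 + -3 = -5, A[1][2] + B[2][0] = 10 + 6 = 16) = -5 (attained at k = 1)
  C[1][1] = min over k of (A[1][0] + B[0][1] = 2 + -4 = -2, A[1][1] + B[1][1] = -2 + -2 = -4, A[1][2] + B[2][1] = 10 + 5 = 15) = -4 (attained at k = 1)
  C[1][2] = min over k of (A[1][0] + B[0][2] = 2 + -3 = -1, A[1][1] + B[1][2] = -2 + 0 = -2, A[1][2] + B[2][2] = 10 + 2 = 12) = -2 (attained at k = 1)
  C[2][0] = min over k of (A[2][0] + B[0][0] = -5 + -1 = -6, A[2][1] + B[1][0] = -4 + -3 = -7, A[2][2] + B[2][0] = 6 + 6 = 12) = -7 (attained at k = 1)
  C[2][1] = min over k of (A[2][0] + B[0][1] = -5 + -4 = -9, A[2][1] + B[1][1] = -4 + -2 = -6, A[2][2] + B[2][1] = 6 + 5 = 11) = -9 (attained at k = 0)
  C[2][2] = min over k of (A[2][0] + B[0][2] = -5 + -3 = -8, A[2][1] + B[1][2] = -4 + 0 = -4, A[2][2] + B[2][2] = 6 + 2 = 8) = -8 (attained at k = 0)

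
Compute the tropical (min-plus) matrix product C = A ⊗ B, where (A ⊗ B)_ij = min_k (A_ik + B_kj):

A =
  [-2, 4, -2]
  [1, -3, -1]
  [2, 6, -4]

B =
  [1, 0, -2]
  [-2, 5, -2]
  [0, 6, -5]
A ⊗ B =
  [-2, -2, -7]
  [-5, 1, -6]
  [-4, 2, -9]

Apply the min-plus product entry-by-entry:
  C[0][0] = min over k of (A[0][0] + B[0][0] = -2 + 1 = -1, A[0][1] + B[1][0] = 4 + -2 = 2, A[0][2] + B[2][0] = -2 + 0 = -2) = -2 (attained at k = 2)
  C[0][1] = min over k of (A[0][0] + B[0][1] = -2 + 0 = -2, A[0][1] + B[1][1] = 4 + 5 = 9, A[0][2] + B[2][1] = -2 + 6 = 4) = -2 (attained at k = 0)
  C[0][2] = min over k of (A[0][0] + B[0][2] = -2 + -2 = -4, A[0][1] + B[1][2] = 4 + -2 = 2, A[0][2] + B[2][2] = -2 + -5 = -7) = -7 (attained at k = 2)
  C[1][0] = min over k of (A[1][0] + B[0][0] = 1 + 1 = 2, A[1][1] + B[1][0] = -3 + -2 = -5, A[1][2] + B[2][0] = -1 + 0 = -1) = -5 (attained at k = 1)
  C[1][1] = min over k of (A[1][0] + B[0][1] = 1 + 0 = 1, A[1][1] + B[1][1] = -3 + 5 = 2, A[1][2] + B[2][1] = -1 + 6 = 5) = 1 (attained at k = 0)
  C[1][2] = min over k of (A[1][0] + B[0][2] = 1 + -2 = -1, A[1][1] + B[1][2] = -3 + -2 = -5, A[1][2] + B[2][2] = -1 + -5 = -6) = -6 (attained at k = 2)
  C[2][0] = min over k of (A[2][0] + B[0][0] = 2 + 1 = 3, A[2][1] + B[1][0] = 6 + -2 = 4, A[2][2] + B[2][0] = -4 + 0 = -4) = -4 (attained at k = 2)
  C[2][1] = min over k of (A[2][0] + B[0][1] = 2 + 0 = 2, A[2][1] + B[1][1] = 6 + 5 = 11, A[2][2] + B[2][1] = -4 + 6 = 2) = 2 (attained at k = 0)
  C[2][2] = min over k of (A[2][0] + B[0][2] = 2 + -2 = 0, A[2][1] + B[1][2] = 6 + -2 = 4, A[2][2] + B[2][2] = -4 + -5 = -9) = -9 (attained at k = 2)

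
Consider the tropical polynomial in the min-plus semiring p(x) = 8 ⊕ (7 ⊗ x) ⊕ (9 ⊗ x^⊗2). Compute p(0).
p(0) = 7

A tropical monomial a ⊗ x^⊗i evaluates to a + i · x. Evaluating each term at x = 0:
  Term 0 contributes 8 + 0 · 0 = 8
  Term 1 contributes 7 + 1 · 0 = 7
  Term 2 contributes 9 + 2 · 0 = 9
p(0) = ⊕ of these = min[8, 7, 9] = 7.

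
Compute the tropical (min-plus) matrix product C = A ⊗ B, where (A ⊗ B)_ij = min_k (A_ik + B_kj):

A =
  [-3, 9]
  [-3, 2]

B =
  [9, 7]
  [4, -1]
A ⊗ B =
  [6, 4]
  [6, 1]

Apply the min-plus product entry-by-entry:
  C[0][0] = min over k of (A[0][0] + B[0][0] = -3 + 9 = 6, A[0][1] + B[1][0] = 9 + 4 = 13) = 6 (attained at k = 0)
  C[0][1] = min over k of (A[0][0] + B[0][1] = -3 + 7 = 4, A[0][1] + B[1][1] = 9 + -1 = 8) = 4 (attained at k = 0)
  C[1][0] = min over k of (A[1][0] + B[0][0] = -3 + 9 = 6, A[1][1] + B[1][0] = 2 + 4 = 6) = 6 (attained at k = 0)
  C[1][1] = min over k of (A[1][0] + B[0][1] = -3 + 7 = 4, A[1][1] + B[1][1] = 2 + -1 = 1) = 1 (attained at k = 1)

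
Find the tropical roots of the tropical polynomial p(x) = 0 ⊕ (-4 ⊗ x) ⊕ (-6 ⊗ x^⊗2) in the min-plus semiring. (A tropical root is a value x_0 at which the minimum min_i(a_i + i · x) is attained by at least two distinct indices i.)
Roots: {2, 4}

Each tropical root is a break point of the lower envelope of the lines y = a_i + i · x (there are 3 lines, with slopes 0, 1, ..., 2). Only the lines that attain the minimum somewhere contribute to roots; other lines are dominated. Here the surviving (envelope) indices are i = 2, i = 1, i = 0.
Intersections between consecutive envelope lines give the roots: for adjacent envelope indices i < j the intersection is x = (a_i − a_j) / (j − i). Reading off the sorted break points: {2, 4}.
Verification: at each break x_0, at least two indices attain the minimum of min_i(a_i + i · x_0).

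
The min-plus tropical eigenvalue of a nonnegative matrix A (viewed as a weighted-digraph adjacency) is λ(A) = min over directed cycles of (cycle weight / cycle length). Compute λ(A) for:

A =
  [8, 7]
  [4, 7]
λ(A) = 11/2

Enumerate directed cycles and compute their means (weight / length). Sample:
  cycle 0 → 0: weight = 8, length = 1, mean = 8/1 ≈ 8.000
  cycle 1 → 1: weight = 7, length = 1, mean = 7/1 ≈ 7.000
  cycle 0 → 1 → 0: weight = 11, length = 2, mean = 11/2 ≈ 5.500
  cycle 1 → 0 → 1: weight = 11, length = 2, mean = 11/2 ≈ 5.500
Minimum mean = 5.500, attained e.g. along the cycle 0 → 1 → 0 with weight 11 and length 2. So λ(A) = 11/2 = 11/2.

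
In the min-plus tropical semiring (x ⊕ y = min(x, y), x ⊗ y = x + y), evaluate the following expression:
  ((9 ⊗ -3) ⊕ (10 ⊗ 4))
((9 ⊗ -3) ⊕ (10 ⊗ 4)) = 6

Expand innermost to outermost. Recall ⊕ takes the minimum of its arguments and ⊗ takes their sum. Working out the expression ((9 ⊗ -3) ⊕ (10 ⊗ 4)) gives 6.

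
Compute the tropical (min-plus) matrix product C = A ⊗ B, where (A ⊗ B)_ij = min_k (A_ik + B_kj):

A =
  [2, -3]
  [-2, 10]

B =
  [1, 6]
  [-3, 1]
A ⊗ B =
  [-6, -2]
  [-1, 4]

Apply the min-plus product entry-by-entry:
  C[0][0] = min over k of (A[0][0] + B[0][0] = 2 + 1 = 3, A[0][1] + B[1][0] = -3 + -3 = -6) = -6 (attained at k = 1)
  C[0][1] = min over k of (A[0][0] + B[0][1] = 2 + 6 = 8, A[0][1] + B[1][1] = -3 + 1 = -2) = -2 (attained at k = 1)
  C[1][0] = min over k of (A[1][0] + B[0][0] = -2 + 1 = -1, A[1][1] + B[1][0] = 10 + -3 = 7) = -1 (attained at k = 0)
  C[1][1] = min over k of (A[1][0] + B[0][1] = -2 + 6 = 4, A[1][1] + B[1][1] = 10 + 1 = 11) = 4 (attained at k = 0)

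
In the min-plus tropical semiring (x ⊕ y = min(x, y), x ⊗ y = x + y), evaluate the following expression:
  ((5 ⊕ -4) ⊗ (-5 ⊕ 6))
((5 ⊕ -4) ⊗ (-5 ⊕ 6)) = -9

Expand innermost to outermost. Recall ⊕ takes the minimum of its arguments and ⊗ takes their sum. Working out the expression ((5 ⊕ -4) ⊗ (-5 ⊕ 6)) gives -9.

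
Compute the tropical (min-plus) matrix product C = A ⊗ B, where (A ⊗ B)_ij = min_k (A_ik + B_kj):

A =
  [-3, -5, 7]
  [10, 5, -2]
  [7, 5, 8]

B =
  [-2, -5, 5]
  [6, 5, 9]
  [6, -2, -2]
A ⊗ B =
  [-5, -8, 2]
  [4, -4, -4]
  [5, 2, 6]

Apply the min-plus product entry-by-entry:
  C[0][0] = min over k of (A[0][0] + B[0][0] = -3 + -2 = -5, A[0][1] + B[1][0] = -5 + 6 = 1, A[0][2] + B[2][0] = 7 + 6 = 13) = -5 (attained at k = 0)
  C[0][1] = min over k of (A[0][0] + B[0][1] = -3 + -5 = -8, A[0][1] + B[1][1] = -5 + 5 = 0, A[0][2] + B[2][1] = 7 + -2 = 5) = -8 (attained at k = 0)
  C[0][2] = min over k of (A[0][0] + B[0][2] = -3 + 5 = 2, A[0][1] + B[1][2] = -5 + 9 = 4, A[0][2] + B[2][2] = 7 + -2 = 5) = 2 (attained at k = 0)
  C[1][0] = min over k of (A[1][0] + B[0][0] = 10 + -2 = 8, A[1][1] + B[1][0] = 5 + 6 = 11, A[1][2] + B[2][0] = -2 + 6 = 4) = 4 (attained at k = 2)
  C[1][1] = min over k of (A[1][0] + B[0][1] = 10 + -5 = 5, A[1][1] + B[1][1] = 5 + 5 = 10, A[1][2] + B[2][1] = -2 + -2 = -4) = -4 (attained at k = 2)
  C[1][2] = min over k of (A[1][0] + B[0][2] = 10 + 5 = 15, A[1][1] + B[1][2] = 5 + 9 = 14, A[1][2] + B[2][2] = -2 + -2 = -4) = -4 (attained at k = 2)
  C[2][0] = min over k of (A[2][0] + B[0][0] = 7 + -2 = 5, A[2][1] + B[1][0] = 5 + 6 = 11, A[2][2] + B[2][0] = 8 + 6 = 14) = 5 (attained at k = 0)
  C[2][1] = min over k of (A[2][0] + B[0][1] = 7 + -5 = 2, A[2][1] + B[1][1] = 5 + 5 = 10, A[2][2] + B[2][1] = 8 + -2 = 6) = 2 (attained at k = 0)
  C[2][2] = min over k of (A[2][0] + B[0][2] = 7 + 5 = 12, A[2][1] + B[1][2] = 5 + 9 = 14, A[2][2] + B[2][2] = 8 + -2 = 6) = 6 (attained at k = 2)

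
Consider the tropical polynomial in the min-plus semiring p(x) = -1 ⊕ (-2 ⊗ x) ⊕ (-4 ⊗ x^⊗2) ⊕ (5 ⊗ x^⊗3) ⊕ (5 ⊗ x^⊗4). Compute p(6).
p(6) = -1

A tropical monomial a ⊗ x^⊗i evaluates to a + i · x. Evaluating each term at x = 6:
  Term 0 contributes -1 + 0 · 6 = -1
  Term 1 contributes -2 + 1 · 6 = 4
  Term 2 contributes -4 + 2 · 6 = 8
  Term 3 contributes 5 + 3 · 6 = 23
  Term 4 contributes 5 + 4 · 6 = 29
p(6) = ⊕ of these = min[-1, 4, 8, 23, 29] = -1.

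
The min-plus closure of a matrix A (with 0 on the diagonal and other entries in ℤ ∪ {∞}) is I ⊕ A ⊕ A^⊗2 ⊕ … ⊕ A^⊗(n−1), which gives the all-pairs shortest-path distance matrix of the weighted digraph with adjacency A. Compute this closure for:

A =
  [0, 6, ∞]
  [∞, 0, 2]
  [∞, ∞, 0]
Closure =
  [0, 6, 8]
  [∞, 0, 2]
  [∞, ∞, 0]

This is the Floyd-Warshall all-pairs shortest-path computation. For each intermediate vertex k = 0, 1, …, 2, update dist[i][j] ← min(dist[i][j], dist[i][k] + dist[k][j]). The final matrix gives, for each (i, j), the minimum total weight of any directed path from i to j (possibly empty when i = j).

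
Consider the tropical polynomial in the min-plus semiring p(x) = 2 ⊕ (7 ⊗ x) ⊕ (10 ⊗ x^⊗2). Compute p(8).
p(8) = 2

A tropical monomial a ⊗ x^⊗i evaluates to a + i · x. Evaluating each term at x = 8:
  Term 0 contributes 2 + 0 · 8 = 2
  Term 1 contributes 7 + 1 · 8 = 15
  Term 2 contributes 10 + 2 · 8 = 26
p(8) = ⊕ of these = min[2, 15, 26] = 2.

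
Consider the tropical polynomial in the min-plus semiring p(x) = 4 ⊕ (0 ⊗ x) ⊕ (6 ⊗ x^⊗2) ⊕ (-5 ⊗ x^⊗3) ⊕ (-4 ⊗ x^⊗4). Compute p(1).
p(1) = -2

A tropical monomial a ⊗ x^⊗i evaluates to a + i · x. Evaluating each term at x = 1:
  Term 0 contributes 4 + 0 · 1 = 4
  Term 1 contributes 0 + 1 · 1 = 1
  Term 2 contributes 6 + 2 · 1 = 8
  Term 3 contributes -5 + 3 · 1 = -2
  Term 4 contributes -4 + 4 · 1 = 0
p(1) = ⊕ of these = min[4, 1, 8, -2, 0] = -2.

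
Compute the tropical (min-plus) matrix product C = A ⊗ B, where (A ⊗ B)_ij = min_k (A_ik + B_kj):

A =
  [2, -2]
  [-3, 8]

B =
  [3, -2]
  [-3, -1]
A ⊗ B =
  [-5, -3]
  [0, -5]

Apply the min-plus product entry-by-entry:
  C[0][0] = min over k of (A[0][0] + B[0][0] = 2 + 3 = 5, A[0][1] + B[1][0] = -2 + -3 = -5) = -5 (attained at k = 1)
  C[0][1] = min over k of (A[0][0] + B[0][1] = 2 + -2 = 0, A[0][1] + B[1][1] = -2 + -1 = -3) = -3 (attained at k = 1)
  C[1][0] = min over k of (A[1][0] + B[0][0] = -3 + 3 = 0, A[1][1] + B[1][0] = 8 + -3 = 5) = 0 (attained at k = 0)
  C[1][1] = min over k of (A[1][0] + B[0][1] = -3 + -2 = -5, A[1][1] + B[1][1] = 8 + -1 = 7) = -5 (attained at k = 0)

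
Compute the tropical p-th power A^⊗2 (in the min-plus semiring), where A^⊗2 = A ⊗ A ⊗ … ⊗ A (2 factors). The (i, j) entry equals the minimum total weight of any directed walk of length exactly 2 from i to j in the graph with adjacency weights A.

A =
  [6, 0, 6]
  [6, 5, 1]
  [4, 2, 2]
A^⊗2 =
  [6, 5, 1]
  [5, 3, 3]
  [6, 4, 3]

Each entry (A^⊗2)_ij equals the minimum over all length-2 walks i = v_0 → v_1 → … → v_2 = j of Σ_t A[v_t][v_{t+1}]. For example, for (i, j) = (0, 2) we minimise over 3 possible intermediate vertex sequences; the minimum is 1, attained along the walk 0 → 1 → 2.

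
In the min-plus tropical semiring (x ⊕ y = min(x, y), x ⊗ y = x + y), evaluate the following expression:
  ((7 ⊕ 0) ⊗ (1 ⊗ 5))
((7 ⊕ 0) ⊗ (1 ⊗ 5)) = 6

Expand innermost to outermost. Recall ⊕ takes the minimum of its arguments and ⊗ takes their sum. Working out the expression ((7 ⊕ 0) ⊗ (1 ⊗ 5)) gives 6.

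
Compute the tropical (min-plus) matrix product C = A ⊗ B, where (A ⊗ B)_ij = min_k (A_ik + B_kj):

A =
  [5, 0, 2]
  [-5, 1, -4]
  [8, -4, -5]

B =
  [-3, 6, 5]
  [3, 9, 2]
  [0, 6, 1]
A ⊗ B =
  [2, 8, 2]
  [-8, 1, -3]
  [-5, 1, -4]

Apply the min-plus product entry-by-entry:
  C[0][0] = min over k of (A[0][0] + B[0][0] = 5 + -3 = 2, A[0][1] + B[1][0] = 0 + 3 = 3, A[0][2] + B[2][0] = 2 + 0 = 2) = 2 (attained at k = 0)
  C[0][1] = min over k of (A[0][0] + B[0][1] = 5 + 6 = 11, A[0][1] + B[1][1] = 0 + 9 = 9, A[0][2] + B[2][1] = 2 + 6 = 8) = 8 (attained at k = 2)
  C[0][2] = min over k of (A[0][0] + B[0][2] = 5 + 5 = 10, A[0][1] + B[1][2] = 0 + 2 = 2, A[0][2] + B[2][2] = 2 + 1 = 3) = 2 (attained at k = 1)
  C[1][0] = min over k of (A[1][0] + B[0][0] = -5 + -3 = -8, A[1][1] + B[1][0] = 1 + 3 = 4, A[1][2] + B[2][0] = -4 + 0 = -4) = -8 (attained at k = 0)
  C[1][1] = min over k of (A[1][0] + B[0][1] = -5 + 6 = 1, A[1][1] + B[1][1] = 1 + 9 = 10, A[1][2] + B[2][1] = -4 + 6 = 2) = 1 (attained at k = 0)
  C[1][2] = min over k of (A[1][0] + B[0][2] = -5 + 5 = 0, A[1][1] + B[1][2] = 1 + 2 = 3, A[1][2] + B[2][2] = -4 + 1 = -3) = -3 (attained at k = 2)
  C[2][0] = min over k of (A[2][0] + B[0][0] = 8 + -3 = 5, A[2][1] + B[1][0] = -4 + 3 = -1, A[2][2] + B[2][0] = -5 + 0 = -5) = -5 (attained at k = 2)
  C[2][1] = min over k of (A[2][0] + B[0][1] = 8 + 6 = 14, A[2][1] + B[1][1] = -4 + 9 = 5, A[2][2] + B[2][1] = -5 + 6 = 1) = 1 (attained at k = 2)
  C[2][2] = min over k of (A[2][0] + B[0][2] = 8 + 5 = 13, A[2][1] + B[1][2] = -4 + 2 = -2, A[2][2] + B[2][2] = -5 + 1 = -4) = -4 (attained at k = 2)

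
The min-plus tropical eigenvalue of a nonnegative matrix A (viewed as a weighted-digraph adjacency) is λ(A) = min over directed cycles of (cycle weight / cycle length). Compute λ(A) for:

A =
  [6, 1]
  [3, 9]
λ(A) = 2

Enumerate directed cycles and compute their means (weight / length). Sample:
  cycle 0 → 0: weight = 6, length = 1, mean = 6/1 ≈ 6.000
  cycle 1 → 1: weight = 9, length = 1, mean = 9/1 ≈ 9.000
  cycle 0 → 1 → 0: weight = 4, length = 2, mean = 4/2 ≈ 2.000
  cycle 1 → 0 → 1: weight = 4, length = 2, mean = 4/2 ≈ 2.000
Minimum mean = 2.000, attained e.g. along the cycle 0 → 1 → 0 with weight 4 and length 2. So λ(A) = 4/2 = 2.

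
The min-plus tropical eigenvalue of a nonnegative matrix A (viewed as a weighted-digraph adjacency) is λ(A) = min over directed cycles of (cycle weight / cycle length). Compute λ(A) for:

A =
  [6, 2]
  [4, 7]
λ(A) = 3

Enumerate directed cycles and compute their means (weight / length). Sample:
  cycle 0 → 0: weight = 6, length = 1, mean = 6/1 ≈ 6.000
  cycle 1 → 1: weight = 7, length = 1, mean = 7/1 ≈ 7.000
  cycle 0 → 1 → 0: weight = 6, length = 2, mean = 6/2 ≈ 3.000
  cycle 1 → 0 → 1: weight = 6, length = 2, mean = 6/2 ≈ 3.000
Minimum mean = 3.000, attained e.g. along the cycle 0 → 1 → 0 with weight 6 and length 2. So λ(A) = 6/2 = 3.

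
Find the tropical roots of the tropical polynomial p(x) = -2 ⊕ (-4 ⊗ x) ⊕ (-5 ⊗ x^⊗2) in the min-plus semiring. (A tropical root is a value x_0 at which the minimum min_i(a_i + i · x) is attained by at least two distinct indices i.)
Roots: {1, 2}

Each tropical root is a break point of the lower envelope of the lines y = a_i + i · x (there are 3 lines, with slopes 0, 1, ..., 2). Only the lines that attain the minimum somewhere contribute to roots; other lines are dominated. Here the surviving (envelope) indices are i = 2, i = 1, i = 0.
Intersections between consecutive envelope lines give the roots: for adjacent envelope indices i < j the intersection is x = (a_i − a_j) / (j − i). Reading off the sorted break points: {1, 2}.
Verification: at each break x_0, at least two indices attain the minimum of min_i(a_i + i · x_0).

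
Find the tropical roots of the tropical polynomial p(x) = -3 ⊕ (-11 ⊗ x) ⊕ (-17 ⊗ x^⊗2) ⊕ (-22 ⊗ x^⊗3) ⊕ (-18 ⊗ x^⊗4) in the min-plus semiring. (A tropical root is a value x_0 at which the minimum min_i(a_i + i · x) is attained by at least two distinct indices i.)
Roots: {-4, 5, 6, 8}

Each tropical root is a break point of the lower envelope of the lines y = a_i + i · x (there are 5 lines, with slopes 0, 1, ..., 4). Only the lines that attain the minimum somewhere contribute to roots; other lines are dominated. Here the surviving (envelope) indices are i = 4, i = 3, i = 2, i = 1, i = 0.
Intersections between consecutive envelope lines give the roots: for adjacent envelope indices i < j the intersection is x = (a_i − a_j) / (j − i). Reading off the sorted break points: {-4, 5, 6, 8}.
Verification: at each break x_0, at least two indices attain the minimum of min_i(a_i + i · x_0).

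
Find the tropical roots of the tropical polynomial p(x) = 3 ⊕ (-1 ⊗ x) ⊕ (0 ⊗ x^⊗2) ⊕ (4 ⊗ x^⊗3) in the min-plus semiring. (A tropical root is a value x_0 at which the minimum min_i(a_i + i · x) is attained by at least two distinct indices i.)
Roots: {-4, -1, 4}

Each tropical root is a break point of the lower envelope of the lines y = a_i + i · x (there are 4 lines, with slopes 0, 1, ..., 3). Only the lines that attain the minimum somewhere contribute to roots; other lines are dominated. Here the surviving (envelope) indices are i = 3, i = 2, i = 1, i = 0.
Intersections between consecutive envelope lines give the roots: for adjacent envelope indices i < j the intersection is x = (a_i − a_j) / (j − i). Reading off the sorted break points: {-4, -1, 4}.
Verification: at each break x_0, at least two indices attain the minimum of min_i(a_i + i · x_0).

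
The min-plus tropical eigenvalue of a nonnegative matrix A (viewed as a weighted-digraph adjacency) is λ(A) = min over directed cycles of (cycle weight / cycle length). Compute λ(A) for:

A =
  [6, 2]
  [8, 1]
λ(A) = 1

Enumerate directed cycles and compute their means (weight / length). Sample:
  cycle 0 → 0: weight = 6, length = 1, mean = 6/1 ≈ 6.000
  cycle 1 → 1: weight = 1, length = 1, mean = 1/1 ≈ 1.000
  cycle 0 → 1 → 0: weight = 10, length = 2, mean = 10/2 ≈ 5.000
  cycle 1 → 0 → 1: weight = 10, length = 2, mean = 10/2 ≈ 5.000
Minimum mean = 1.000, attained e.g. along the cycle 1 → 1 with weight 1 and length 1. So λ(A) = 1/1 = 1.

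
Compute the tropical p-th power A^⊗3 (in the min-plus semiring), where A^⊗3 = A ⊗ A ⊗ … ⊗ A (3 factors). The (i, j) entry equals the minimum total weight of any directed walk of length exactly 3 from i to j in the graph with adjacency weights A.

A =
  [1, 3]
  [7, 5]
A^⊗3 =
  [3, 5]
  [9, 11]

Each entry (A^⊗3)_ij equals the minimum over all length-3 walks i = v_0 → v_1 → … → v_3 = j of Σ_t A[v_t][v_{t+1}]. For example, for (i, j) = (0, 1) we minimise over 4 possible intermediate vertex sequences; the minimum is 5, attained along the walk 0 → 0 → 0 → 1.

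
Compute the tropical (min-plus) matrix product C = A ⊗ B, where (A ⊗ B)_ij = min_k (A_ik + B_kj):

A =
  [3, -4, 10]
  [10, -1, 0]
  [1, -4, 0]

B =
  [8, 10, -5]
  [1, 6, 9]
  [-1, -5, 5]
A ⊗ B =
  [-3, 2, -2]
  [-1, -5, 5]
  [-3, -5, -4]

Apply the min-plus product entry-by-entry:
  C[0][0] = min over k of (A[0][0] + B[0][0] = 3 + 8 = 11, A[0][1] + B[1][0] = -4 + 1 = -3, A[0][2] + B[2][0] = 10 + -1 = 9) = -3 (attained at k = 1)
  C[0][1] = min over k of (A[0][0] + B[0][1] = 3 + 10 = 13, A[0][1] + B[1][1] = -4 + 6 = 2, A[0][2] + B[2][1] = 10 + -5 = 5) = 2 (attained at k = 1)
  C[0][2] = min over k of (A[0][0] + B[0][2] = 3 + -5 = -2, A[0][1] + B[1][2] = -4 + 9 = 5, A[0][2] + B[2][2] = 10 + 5 = 15) = -2 (attained at k = 0)
  C[1][0] = min over k of (A[1][0] + B[0][0] = 10 + 8 = 18, A[1][1] + B[1][0] = -1 + 1 = 0, A[1][2] + B[2][0] = 0 + -1 = -1) = -1 (attained at k = 2)
  C[1][1] = min over k of (A[1][0] + B[0][1] = 10 + 10 = 20, A[1][1] + B[1][1] = -1 + 6 = 5, A[1][2] + B[2][1] = 0 + -5 = -5) = -5 (attained at k = 2)
  C[1][2] = min over k of (A[1][0] + B[0][2] = 10 + -5 = 5, A[1][1] + B[1][2] = -1 + 9 = 8, A[1][2] + B[2][2] = 0 + 5 = 5) = 5 (attained at k = 0)
  C[2][0] = min over k of (A[2][0] + B[0][0] = 1 + 8 = 9, A[2][1] + B[1][0] = -4 + 1 = -3, A[2][2] + B[2][0] = 0 + -1 = -1) = -3 (attained at k = 1)
  C[2][1] = min over k of (A[2][0] + B[0][1] = 1 + 10 = 11, A[2][1] + B[1][1] = -4 + 6 = 2, A[2][2] + B[2][1] = 0 + -5 = -5) = -5 (attained at k = 2)
  C[2][2] = min over k of (A[2][0] + B[0][2] = 1 + -5 = -4, A[2][1] + B[1][2] = -4 + 9 = 5, A[2][2] + B[2][2] = 0 + 5 = 5) = -4 (attained at k = 0)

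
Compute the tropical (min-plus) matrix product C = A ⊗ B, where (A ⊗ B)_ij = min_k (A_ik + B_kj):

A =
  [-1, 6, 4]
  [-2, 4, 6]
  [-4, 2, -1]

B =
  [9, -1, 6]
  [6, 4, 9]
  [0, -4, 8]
A ⊗ B =
  [4, -2, 5]
  [6, -3, 4]
  [-1, -5, 2]

Apply the min-plus product entry-by-entry:
  C[0][0] = min over k of (A[0][0] + B[0][0] = -1 + 9 = 8, A[0][1] + B[1][0] = 6 + 6 = 12, A[0][2] + B[2][0] = 4 + 0 = 4) = 4 (attained at k = 2)
  C[0][1] = min over k of (A[0][0] + B[0][1] = -1 + -1 = -2, A[0][1] + B[1][1] = 6 + 4 = 10, A[0][2] + B[2][1] = 4 + -4 = 0) = -2 (attained at k = 0)
  C[0][2] = min over k of (A[0][0] + B[0][2] = -1 + 6 = 5, A[0][1] + B[1][2] = 6 + 9 = 15, A[0][2] + B[2][2] = 4 + 8 = 12) = 5 (attained at k = 0)
  C[1][0] = min over k of (A[1][0] + B[0][0] = -2 + 9 = 7, A[1][1] + B[1][0] = 4 + 6 = 10, A[1][2] + B[2][0] = 6 + 0 = 6) = 6 (attained at k = 2)
  C[1][1] = min over k of (A[1][0] + B[0][1] = -2 + -1 = -3, A[1][1] + B[1][1] = 4 + 4 = 8, A[1][2] + B[2][1] = 6 + -4 = 2) = -3 (attained at k = 0)
  C[1][2] = min over k of (A[1][0] + B[0][2] = -2 + 6 = 4, A[1][1] + B[1][2] = 4 + 9 = 13, A[1][2] + B[2][2] = 6 + 8 = 14) = 4 (attained at k = 0)
  C[2][0] = min over k of (A[2][0] + B[0][0] = -4 + 9 = 5, A[2][1] + B[1][0] = 2 + 6 = 8, A[2][2] + B[2][0] = -1 + 0 = -1) = -1 (attained at k = 2)
  C[2][1] = min over k of (A[2][0] + B[0][1] = -4 + -1 = -5, A[2][1] + B[1][1] = 2 + 4 = 6, A[2][2] + B[2][1] = -1 + -4 = -5) = -5 (attained at k = 0)
  C[2][2] = min over k of (A[2][0] + B[0][2] = -4 + 6 = 2, A[2][1] + B[1][2] = 2 + 9 = 11, A[2][2] + B[2][2] = -1 + 8 = 7) = 2 (attained at k = 0)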